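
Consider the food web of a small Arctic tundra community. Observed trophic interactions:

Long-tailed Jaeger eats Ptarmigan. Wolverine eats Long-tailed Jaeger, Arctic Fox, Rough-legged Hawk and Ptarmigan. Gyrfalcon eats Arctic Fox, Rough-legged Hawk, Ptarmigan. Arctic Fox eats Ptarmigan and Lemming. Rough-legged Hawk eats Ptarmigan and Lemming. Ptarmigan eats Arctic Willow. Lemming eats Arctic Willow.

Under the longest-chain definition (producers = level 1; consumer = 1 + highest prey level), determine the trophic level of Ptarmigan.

Trophic level 2

Arctic Willow is a producer → level 1.
Ptarmigan eats Arctic Willow → level 2.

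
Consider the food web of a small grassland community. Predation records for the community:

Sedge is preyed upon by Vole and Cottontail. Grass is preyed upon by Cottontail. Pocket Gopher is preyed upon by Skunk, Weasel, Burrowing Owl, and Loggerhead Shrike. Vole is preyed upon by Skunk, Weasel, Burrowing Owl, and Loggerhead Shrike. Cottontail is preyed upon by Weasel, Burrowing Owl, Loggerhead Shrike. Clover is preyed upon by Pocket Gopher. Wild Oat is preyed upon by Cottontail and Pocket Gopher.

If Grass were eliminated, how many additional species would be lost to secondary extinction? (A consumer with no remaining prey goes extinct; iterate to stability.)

Remove Grass.
Every predator of it retains at least one other prey: Cottontail still has Sedge, Wild Oat.
No consumer loses all prey, so no secondary extinctions occur.

0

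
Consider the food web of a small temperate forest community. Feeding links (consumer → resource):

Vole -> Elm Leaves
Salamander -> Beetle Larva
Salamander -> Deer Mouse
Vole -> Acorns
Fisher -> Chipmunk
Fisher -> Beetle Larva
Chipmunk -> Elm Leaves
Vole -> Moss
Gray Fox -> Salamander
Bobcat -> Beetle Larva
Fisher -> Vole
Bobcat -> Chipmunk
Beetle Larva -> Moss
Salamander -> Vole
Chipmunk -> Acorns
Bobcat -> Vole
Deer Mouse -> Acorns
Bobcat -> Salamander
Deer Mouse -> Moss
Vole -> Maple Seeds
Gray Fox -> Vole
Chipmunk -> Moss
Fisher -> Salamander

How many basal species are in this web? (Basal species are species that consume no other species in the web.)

Basal species (no prey listed): Moss, Maple Seeds, Acorns, Elm Leaves.
Count: 4.

4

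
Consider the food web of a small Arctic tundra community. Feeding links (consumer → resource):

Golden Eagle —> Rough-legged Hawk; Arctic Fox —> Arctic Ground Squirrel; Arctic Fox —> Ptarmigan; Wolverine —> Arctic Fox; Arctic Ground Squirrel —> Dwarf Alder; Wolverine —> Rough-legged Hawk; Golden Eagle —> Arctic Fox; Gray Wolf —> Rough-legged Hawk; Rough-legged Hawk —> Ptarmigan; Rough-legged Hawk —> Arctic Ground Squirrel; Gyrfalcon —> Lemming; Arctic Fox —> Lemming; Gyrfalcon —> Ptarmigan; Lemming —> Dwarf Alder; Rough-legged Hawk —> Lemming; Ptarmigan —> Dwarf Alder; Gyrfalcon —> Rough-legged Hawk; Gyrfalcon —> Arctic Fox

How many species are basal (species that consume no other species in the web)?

1

Basal species (no prey listed): Dwarf Alder.
Count: 1.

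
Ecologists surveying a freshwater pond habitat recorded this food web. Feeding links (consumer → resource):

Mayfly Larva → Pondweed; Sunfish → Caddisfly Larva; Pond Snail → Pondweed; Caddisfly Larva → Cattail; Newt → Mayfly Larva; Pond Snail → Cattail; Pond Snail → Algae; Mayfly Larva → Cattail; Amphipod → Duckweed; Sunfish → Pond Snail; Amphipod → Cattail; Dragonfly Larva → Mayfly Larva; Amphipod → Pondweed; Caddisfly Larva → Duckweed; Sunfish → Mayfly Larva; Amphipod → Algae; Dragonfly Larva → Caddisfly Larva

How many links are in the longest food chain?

One longest chain: Pondweed → Mayfly Larva → Newt.
It has 3 species and 2 links.

2 links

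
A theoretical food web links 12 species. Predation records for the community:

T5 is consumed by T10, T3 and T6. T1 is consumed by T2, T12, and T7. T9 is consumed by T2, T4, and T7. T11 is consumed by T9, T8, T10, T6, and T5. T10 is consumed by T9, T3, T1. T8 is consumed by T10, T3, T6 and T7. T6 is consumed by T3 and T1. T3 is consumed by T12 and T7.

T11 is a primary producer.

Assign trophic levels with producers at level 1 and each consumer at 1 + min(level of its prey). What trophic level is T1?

T11 is a producer → level 1.
T10 eats T11 → level 2.
T1 eats T10 → level 3.
No prey of T1 is below level 2, so 3 is the minimum.

Trophic level 3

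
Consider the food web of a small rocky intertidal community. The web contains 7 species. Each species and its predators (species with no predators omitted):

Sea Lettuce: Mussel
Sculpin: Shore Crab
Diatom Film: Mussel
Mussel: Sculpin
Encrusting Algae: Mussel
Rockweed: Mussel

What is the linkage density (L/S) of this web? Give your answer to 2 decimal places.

L/S = 0.86

There are L = 6 links among S = 7 species.
L/S = 6/7 = 0.8571 ≈ 0.86.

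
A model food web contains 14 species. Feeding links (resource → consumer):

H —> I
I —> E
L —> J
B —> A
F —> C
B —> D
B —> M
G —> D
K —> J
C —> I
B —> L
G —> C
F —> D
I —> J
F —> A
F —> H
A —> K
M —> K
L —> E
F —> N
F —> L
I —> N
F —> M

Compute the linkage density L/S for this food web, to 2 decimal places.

L/S = 1.64

There are L = 23 links among S = 14 species.
L/S = 23/14 = 1.6429 ≈ 1.64.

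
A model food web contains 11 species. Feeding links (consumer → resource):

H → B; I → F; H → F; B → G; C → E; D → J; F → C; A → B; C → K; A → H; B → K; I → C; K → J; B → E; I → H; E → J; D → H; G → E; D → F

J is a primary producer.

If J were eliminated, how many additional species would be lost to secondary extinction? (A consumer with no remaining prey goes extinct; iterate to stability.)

Remove J.
Round 1: E (all prey gone), K (all prey gone) → extinct.
Round 2: C (all prey gone), G (all prey gone) → extinct.
Round 3: F (all prey gone), B (all prey gone) → extinct.
Round 4: H (all prey gone) → extinct.
Round 5: I (all prey gone), A (all prey gone), D (all prey gone) → extinct.
No further losses. Total secondary extinctions: 10.

10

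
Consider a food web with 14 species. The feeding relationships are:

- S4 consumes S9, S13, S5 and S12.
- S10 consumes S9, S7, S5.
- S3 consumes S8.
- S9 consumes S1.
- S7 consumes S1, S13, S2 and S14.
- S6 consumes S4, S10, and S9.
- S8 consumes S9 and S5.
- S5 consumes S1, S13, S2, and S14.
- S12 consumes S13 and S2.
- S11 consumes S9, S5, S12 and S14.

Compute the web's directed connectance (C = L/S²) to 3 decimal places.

The web has S = 14 species and L = 28 feeding links.
C = L / S² = 28 / 196 = 0.1429 ≈ 0.143.

C = 0.143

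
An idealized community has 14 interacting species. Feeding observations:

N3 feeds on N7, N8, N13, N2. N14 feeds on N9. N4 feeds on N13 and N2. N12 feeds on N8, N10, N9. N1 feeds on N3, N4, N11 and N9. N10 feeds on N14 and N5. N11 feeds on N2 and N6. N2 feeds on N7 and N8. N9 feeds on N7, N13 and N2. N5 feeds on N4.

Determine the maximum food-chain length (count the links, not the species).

5 links

One longest chain: N8 → N2 → N4 → N5 → N10 → N12.
It has 6 species and 5 links.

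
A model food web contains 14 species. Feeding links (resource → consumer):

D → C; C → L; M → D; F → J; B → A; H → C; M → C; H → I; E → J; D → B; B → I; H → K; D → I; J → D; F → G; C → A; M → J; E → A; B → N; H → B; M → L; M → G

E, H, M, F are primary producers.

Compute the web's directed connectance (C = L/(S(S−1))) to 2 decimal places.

C = 0.12

The web has S = 14 species and L = 22 feeding links.
C = L / (S(S−1)) = 22 / 182 = 0.1209 ≈ 0.12.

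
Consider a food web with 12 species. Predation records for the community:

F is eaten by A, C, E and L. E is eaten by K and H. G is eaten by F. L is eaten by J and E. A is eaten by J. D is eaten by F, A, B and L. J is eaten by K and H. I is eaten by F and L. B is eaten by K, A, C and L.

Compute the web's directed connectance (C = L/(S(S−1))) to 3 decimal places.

C = 0.167

The web has S = 12 species and L = 22 feeding links.
C = L / (S(S−1)) = 22 / 132 = 0.1667 ≈ 0.167.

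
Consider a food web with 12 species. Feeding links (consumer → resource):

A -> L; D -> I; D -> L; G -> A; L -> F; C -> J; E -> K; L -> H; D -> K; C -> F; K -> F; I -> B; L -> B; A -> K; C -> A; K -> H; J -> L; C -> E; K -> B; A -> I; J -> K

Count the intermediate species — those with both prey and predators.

Intermediate species (has both prey and predators): I, L, K, J, A, E.
Count: 6.

6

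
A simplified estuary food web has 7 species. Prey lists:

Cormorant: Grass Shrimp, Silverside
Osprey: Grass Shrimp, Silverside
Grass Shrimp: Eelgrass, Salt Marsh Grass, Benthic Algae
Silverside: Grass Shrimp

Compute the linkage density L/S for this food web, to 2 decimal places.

L/S = 1.14

There are L = 8 links among S = 7 species.
L/S = 8/7 = 1.1429 ≈ 1.14.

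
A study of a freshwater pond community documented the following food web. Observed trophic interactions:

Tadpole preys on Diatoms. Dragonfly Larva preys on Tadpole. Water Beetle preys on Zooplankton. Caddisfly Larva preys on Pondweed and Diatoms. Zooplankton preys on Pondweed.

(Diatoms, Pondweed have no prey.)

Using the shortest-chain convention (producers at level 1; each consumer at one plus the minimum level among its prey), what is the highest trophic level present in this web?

3

Producers (level 1): Diatoms, Pondweed.
Following each consumer down to its lowest-level prey: Diatoms → Tadpole → Dragonfly Larva (levels 1 through 3).
All prey of Dragonfly Larva (Tadpole 2) are at level 2 or above, so Dragonfly Larva is at level 1 + 2 = 3.
Every consumer has at least one prey at level 2 or below, so none exceeds level 3.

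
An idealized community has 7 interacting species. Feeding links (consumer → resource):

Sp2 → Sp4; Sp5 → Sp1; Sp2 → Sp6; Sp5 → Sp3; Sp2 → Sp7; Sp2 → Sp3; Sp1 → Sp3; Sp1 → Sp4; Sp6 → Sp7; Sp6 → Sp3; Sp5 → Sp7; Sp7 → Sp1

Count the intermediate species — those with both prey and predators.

3

Intermediate species (has both prey and predators): Sp1, Sp7, Sp6.
Count: 3.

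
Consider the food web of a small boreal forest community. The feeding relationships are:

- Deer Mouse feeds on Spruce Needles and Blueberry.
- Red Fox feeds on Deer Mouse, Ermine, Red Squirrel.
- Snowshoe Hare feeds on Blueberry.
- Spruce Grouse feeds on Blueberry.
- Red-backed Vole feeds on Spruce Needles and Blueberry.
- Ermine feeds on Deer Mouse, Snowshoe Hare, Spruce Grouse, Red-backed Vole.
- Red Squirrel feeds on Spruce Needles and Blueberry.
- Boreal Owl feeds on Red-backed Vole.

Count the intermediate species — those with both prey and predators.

Intermediate species (has both prey and predators): Red-backed Vole, Deer Mouse, Snowshoe Hare, Red Squirrel, Spruce Grouse, Ermine.
Count: 6.

6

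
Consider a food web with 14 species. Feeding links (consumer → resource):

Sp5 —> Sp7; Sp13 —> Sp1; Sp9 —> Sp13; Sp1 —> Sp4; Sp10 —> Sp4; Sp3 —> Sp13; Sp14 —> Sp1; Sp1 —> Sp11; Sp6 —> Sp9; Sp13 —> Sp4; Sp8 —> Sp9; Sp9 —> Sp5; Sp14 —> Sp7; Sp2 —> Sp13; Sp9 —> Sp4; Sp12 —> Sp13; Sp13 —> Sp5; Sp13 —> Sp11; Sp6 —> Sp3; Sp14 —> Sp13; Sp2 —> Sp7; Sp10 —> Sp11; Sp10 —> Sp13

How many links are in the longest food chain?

4 links

One longest chain: Sp7 → Sp5 → Sp13 → Sp3 → Sp6.
It has 5 species and 4 links.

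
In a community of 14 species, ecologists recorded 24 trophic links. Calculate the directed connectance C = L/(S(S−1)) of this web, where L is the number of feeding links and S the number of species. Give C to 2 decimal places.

The web has S = 14 species and L = 24 feeding links.
C = L / (S(S−1)) = 24 / 182 = 0.1319 ≈ 0.13.

C = 0.13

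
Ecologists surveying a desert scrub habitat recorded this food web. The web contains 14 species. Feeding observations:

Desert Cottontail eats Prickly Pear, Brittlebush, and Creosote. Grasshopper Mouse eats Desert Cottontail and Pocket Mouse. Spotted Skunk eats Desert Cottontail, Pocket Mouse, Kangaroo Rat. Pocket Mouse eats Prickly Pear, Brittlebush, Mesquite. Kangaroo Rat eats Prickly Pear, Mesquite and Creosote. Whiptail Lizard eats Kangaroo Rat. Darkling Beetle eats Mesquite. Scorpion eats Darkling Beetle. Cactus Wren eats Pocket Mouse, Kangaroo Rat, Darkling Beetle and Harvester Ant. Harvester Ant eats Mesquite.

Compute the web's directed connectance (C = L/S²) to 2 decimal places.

C = 0.11

The web has S = 14 species and L = 22 feeding links.
C = L / S² = 22 / 196 = 0.1122 ≈ 0.11.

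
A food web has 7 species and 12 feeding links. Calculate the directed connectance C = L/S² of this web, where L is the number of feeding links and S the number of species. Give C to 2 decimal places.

C = 0.24

The web has S = 7 species and L = 12 feeding links.
C = L / S² = 12 / 49 = 0.2449 ≈ 0.24.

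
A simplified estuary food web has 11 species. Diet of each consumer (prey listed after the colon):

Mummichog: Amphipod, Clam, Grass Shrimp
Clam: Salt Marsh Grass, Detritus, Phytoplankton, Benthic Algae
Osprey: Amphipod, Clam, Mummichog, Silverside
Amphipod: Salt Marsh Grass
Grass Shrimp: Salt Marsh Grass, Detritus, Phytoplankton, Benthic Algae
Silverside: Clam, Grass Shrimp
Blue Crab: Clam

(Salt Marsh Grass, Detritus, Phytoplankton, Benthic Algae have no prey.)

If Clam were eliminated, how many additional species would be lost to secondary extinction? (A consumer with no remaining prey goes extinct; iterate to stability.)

1

Remove Clam.
Round 1: Blue Crab (all prey gone) → extinct.
No further losses. Total secondary extinctions: 1.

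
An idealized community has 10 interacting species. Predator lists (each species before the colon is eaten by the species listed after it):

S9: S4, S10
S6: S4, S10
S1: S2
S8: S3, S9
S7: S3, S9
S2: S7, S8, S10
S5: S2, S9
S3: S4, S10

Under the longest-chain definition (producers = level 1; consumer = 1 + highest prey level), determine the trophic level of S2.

S1 is a producer → level 1.
S2 eats S1 (level 1); other prey at levels: S5 1 → level 2.

Trophic level 2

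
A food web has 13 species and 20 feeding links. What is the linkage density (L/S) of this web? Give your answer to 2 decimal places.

L/S = 1.54

There are L = 20 links among S = 13 species.
L/S = 20/13 = 1.5385 ≈ 1.54.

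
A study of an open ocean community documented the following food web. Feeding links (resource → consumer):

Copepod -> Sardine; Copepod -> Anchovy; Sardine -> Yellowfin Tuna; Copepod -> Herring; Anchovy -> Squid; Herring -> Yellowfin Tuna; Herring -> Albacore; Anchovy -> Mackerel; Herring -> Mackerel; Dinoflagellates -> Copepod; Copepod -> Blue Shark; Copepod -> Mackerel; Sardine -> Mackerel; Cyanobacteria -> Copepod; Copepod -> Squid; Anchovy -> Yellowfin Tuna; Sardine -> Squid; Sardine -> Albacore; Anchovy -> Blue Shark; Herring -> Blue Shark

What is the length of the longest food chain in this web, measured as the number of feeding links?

One longest chain: Cyanobacteria → Copepod → Sardine → Mackerel.
It has 4 species and 3 links.

3 links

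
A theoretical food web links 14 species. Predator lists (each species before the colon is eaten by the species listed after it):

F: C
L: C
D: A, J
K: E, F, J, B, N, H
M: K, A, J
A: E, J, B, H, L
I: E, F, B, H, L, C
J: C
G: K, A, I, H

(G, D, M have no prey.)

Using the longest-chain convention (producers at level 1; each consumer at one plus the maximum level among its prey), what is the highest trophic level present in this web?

Producers (level 1): G, D, M.
G → K → J → C gives C level 4.
No species has a prey at level 4, so no species reaches level 5.

4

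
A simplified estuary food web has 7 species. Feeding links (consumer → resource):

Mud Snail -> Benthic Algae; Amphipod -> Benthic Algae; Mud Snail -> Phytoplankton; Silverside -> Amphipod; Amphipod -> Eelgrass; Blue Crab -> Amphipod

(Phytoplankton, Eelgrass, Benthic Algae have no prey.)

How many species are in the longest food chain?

One longest chain: Eelgrass → Amphipod → Blue Crab.
It has 3 species and 2 links.

3 species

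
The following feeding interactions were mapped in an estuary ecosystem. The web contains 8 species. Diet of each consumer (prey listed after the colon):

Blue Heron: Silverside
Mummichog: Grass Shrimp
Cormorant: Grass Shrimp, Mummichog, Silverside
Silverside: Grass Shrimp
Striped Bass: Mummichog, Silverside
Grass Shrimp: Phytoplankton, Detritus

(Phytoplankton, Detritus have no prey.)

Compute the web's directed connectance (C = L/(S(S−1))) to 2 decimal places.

C = 0.18

The web has S = 8 species and L = 10 feeding links.
C = L / (S(S−1)) = 10 / 56 = 0.1786 ≈ 0.18.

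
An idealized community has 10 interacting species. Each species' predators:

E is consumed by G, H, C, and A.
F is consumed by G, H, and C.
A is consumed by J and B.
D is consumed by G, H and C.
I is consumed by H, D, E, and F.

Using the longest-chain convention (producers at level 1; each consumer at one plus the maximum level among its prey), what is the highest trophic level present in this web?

4

Producers (level 1): I.
I → E → A → B gives B level 4.
No species has a prey at level 4, so no species reaches level 5.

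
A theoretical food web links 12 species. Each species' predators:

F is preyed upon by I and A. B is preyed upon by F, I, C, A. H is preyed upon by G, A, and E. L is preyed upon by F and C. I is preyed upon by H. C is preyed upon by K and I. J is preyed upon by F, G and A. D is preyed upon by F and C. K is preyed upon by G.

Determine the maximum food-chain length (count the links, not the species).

One longest chain: D → F → I → H → G.
It has 5 species and 4 links.

4 links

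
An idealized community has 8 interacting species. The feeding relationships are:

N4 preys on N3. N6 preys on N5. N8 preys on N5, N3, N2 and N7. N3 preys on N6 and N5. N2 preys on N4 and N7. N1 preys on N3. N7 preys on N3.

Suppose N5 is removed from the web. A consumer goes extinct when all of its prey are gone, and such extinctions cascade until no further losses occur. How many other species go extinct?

7

Remove N5.
Round 1: N6 (all prey gone) → extinct.
Round 2: N3 (all prey gone) → extinct.
Round 3: N7 (all prey gone), N4 (all prey gone), N1 (all prey gone) → extinct.
Round 4: N2 (all prey gone) → extinct.
Round 5: N8 (all prey gone) → extinct.
No further losses. Total secondary extinctions: 7.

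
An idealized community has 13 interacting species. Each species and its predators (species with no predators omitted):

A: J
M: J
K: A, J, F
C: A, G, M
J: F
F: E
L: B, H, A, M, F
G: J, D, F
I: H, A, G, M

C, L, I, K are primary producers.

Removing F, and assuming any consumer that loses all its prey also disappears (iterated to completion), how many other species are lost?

1

Remove F.
Round 1: E (all prey gone) → extinct.
No further losses. Total secondary extinctions: 1.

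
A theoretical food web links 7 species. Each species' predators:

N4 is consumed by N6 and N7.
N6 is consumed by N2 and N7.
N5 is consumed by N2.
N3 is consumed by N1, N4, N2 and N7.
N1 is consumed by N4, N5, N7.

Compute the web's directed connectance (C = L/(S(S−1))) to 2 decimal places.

The web has S = 7 species and L = 12 feeding links.
C = L / (S(S−1)) = 12 / 42 = 0.2857 ≈ 0.29.

C = 0.29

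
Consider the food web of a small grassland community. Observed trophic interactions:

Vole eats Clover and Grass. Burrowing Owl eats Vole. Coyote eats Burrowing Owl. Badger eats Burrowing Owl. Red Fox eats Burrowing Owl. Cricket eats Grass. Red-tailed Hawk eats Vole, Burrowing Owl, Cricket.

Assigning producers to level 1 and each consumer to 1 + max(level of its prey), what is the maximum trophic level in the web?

Producers (level 1): Clover, Grass.
Clover → Vole → Burrowing Owl → Coyote gives Coyote level 4.
No species has a prey at level 4, so no species reaches level 5.

4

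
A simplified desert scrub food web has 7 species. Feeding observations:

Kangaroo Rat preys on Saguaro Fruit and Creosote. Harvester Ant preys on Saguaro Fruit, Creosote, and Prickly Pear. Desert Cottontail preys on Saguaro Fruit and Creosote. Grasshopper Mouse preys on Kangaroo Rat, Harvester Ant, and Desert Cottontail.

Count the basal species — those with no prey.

3

Basal species (no prey listed): Prickly Pear, Creosote, Saguaro Fruit.
Count: 3.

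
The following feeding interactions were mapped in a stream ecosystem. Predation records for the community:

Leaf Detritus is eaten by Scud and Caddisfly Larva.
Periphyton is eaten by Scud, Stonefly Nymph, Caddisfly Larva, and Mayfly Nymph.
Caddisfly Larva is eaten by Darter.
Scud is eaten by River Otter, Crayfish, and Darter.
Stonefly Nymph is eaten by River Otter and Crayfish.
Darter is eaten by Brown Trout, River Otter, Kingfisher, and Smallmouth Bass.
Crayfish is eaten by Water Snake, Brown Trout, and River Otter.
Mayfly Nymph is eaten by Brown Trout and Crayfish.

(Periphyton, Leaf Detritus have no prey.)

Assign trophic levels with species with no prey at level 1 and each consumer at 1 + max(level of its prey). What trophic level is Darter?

Trophic level 3

Periphyton has no prey (basal) → level 1.
Caddisfly Larva eats Periphyton (level 1); other prey at levels: Leaf Detritus 1 → level 2.
Darter eats Caddisfly Larva (level 2); other prey at levels: Scud 2 → level 3.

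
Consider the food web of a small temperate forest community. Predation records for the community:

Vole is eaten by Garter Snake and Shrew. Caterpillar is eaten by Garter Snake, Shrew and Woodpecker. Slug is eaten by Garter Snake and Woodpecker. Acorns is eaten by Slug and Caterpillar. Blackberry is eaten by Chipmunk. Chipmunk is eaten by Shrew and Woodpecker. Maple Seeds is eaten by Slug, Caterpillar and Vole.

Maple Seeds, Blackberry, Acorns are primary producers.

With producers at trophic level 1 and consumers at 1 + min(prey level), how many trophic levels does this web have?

3

Producers (level 1): Maple Seeds, Blackberry, Acorns.
Following each consumer down to its lowest-level prey: Maple Seeds → Caterpillar → Woodpecker (levels 1 through 3).
All prey of Woodpecker (Caterpillar 2, Slug 2, Chipmunk 2) are at level 2 or above, so Woodpecker is at level 1 + 2 = 3.
Every consumer has at least one prey at level 2 or below, so none exceeds level 3.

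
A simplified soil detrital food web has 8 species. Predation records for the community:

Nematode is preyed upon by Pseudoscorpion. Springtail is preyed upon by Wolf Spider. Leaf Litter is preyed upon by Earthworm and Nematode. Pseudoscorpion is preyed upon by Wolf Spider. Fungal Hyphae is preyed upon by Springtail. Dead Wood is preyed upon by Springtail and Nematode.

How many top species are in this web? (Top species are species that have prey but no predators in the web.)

2

Top species (has prey, but nothing eats it): Earthworm, Wolf Spider.
Count: 2.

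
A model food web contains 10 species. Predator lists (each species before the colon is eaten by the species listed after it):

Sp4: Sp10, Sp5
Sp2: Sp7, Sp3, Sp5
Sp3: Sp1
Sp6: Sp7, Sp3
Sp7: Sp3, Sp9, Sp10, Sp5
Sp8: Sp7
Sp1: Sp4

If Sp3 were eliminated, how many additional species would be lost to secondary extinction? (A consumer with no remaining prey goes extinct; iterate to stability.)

Remove Sp3.
Round 1: Sp1 (all prey gone) → extinct.
Round 2: Sp4 (all prey gone) → extinct.
No further losses. Total secondary extinctions: 2.

2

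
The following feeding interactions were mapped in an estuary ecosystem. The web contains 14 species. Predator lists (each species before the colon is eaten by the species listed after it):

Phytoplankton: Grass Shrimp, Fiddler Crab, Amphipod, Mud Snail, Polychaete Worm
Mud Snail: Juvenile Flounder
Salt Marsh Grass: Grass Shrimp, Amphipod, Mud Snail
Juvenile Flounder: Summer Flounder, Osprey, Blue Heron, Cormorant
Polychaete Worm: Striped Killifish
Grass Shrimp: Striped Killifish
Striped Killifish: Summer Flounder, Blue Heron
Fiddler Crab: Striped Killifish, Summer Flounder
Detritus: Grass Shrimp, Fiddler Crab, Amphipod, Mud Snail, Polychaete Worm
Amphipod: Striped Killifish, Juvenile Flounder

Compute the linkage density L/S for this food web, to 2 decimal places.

L/S = 1.86

There are L = 26 links among S = 14 species.
L/S = 26/14 = 1.8571 ≈ 1.86.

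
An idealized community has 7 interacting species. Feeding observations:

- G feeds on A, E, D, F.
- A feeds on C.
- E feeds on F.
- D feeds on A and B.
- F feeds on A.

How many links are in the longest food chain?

One longest chain: C → A → F → E → G.
It has 5 species and 4 links.

4 links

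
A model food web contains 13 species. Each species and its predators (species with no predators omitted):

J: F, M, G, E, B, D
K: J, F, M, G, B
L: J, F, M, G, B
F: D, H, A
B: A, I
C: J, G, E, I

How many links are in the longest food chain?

3 links

One longest chain: L → J → F → D.
It has 4 species and 3 links.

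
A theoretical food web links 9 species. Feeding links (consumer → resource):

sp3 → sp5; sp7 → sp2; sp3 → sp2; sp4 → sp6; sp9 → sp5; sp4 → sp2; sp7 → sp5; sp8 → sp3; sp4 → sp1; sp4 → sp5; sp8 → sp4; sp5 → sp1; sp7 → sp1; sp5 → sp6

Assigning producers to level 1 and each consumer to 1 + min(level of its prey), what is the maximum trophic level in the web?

3

Producers (level 1): sp1, sp6, sp2.
Following each consumer down to its lowest-level prey: sp1 → sp5 → sp9 (levels 1 through 3).
All prey of sp9 (sp5 2) are at level 2 or above, so sp9 is at level 1 + 2 = 3.
Every consumer has at least one prey at level 2 or below, so none exceeds level 3.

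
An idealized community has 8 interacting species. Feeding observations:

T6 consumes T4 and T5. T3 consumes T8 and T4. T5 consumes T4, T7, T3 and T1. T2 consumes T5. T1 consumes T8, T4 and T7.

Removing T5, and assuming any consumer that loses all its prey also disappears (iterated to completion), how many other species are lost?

Remove T5.
Round 1: T2 (all prey gone) → extinct.
No further losses. Total secondary extinctions: 1.

1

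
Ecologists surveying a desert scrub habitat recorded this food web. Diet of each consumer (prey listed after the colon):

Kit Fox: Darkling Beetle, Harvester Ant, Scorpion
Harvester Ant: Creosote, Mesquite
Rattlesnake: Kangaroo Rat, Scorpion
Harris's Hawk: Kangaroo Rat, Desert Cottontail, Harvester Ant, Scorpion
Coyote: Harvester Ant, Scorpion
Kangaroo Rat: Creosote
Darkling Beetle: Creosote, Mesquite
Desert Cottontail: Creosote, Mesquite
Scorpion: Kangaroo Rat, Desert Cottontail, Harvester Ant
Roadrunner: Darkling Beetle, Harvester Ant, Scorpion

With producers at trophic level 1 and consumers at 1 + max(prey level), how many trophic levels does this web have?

Producers (level 1): Creosote, Mesquite.
Creosote → Kangaroo Rat → Scorpion → Rattlesnake gives Rattlesnake level 4.
No species has a prey at level 4, so no species reaches level 5.

4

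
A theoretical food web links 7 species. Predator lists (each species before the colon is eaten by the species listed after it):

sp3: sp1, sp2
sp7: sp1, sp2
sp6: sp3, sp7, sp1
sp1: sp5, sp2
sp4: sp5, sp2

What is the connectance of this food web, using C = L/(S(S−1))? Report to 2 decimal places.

The web has S = 7 species and L = 11 feeding links.
C = L / (S(S−1)) = 11 / 42 = 0.2619 ≈ 0.26.

C = 0.26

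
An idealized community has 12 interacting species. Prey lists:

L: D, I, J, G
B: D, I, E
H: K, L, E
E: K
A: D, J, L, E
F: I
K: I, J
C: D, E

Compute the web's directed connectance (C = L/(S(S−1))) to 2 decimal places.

C = 0.15

The web has S = 12 species and L = 20 feeding links.
C = L / (S(S−1)) = 20 / 132 = 0.1515 ≈ 0.15.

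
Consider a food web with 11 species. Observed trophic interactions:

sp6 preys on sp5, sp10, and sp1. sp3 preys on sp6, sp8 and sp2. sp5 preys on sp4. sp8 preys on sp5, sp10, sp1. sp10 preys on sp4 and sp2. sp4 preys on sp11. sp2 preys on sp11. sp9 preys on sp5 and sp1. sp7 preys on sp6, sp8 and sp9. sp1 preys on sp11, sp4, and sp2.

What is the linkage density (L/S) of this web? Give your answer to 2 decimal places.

There are L = 22 links among S = 11 species.
L/S = 22/11 = 2.0000 ≈ 2.00.

L/S = 2.00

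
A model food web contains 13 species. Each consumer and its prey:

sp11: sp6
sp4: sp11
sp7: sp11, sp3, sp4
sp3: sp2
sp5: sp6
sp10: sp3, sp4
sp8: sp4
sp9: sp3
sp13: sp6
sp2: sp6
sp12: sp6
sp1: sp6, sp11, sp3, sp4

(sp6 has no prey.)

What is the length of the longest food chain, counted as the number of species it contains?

One longest chain: sp6 → sp11 → sp4 → sp8.
It has 4 species and 3 links.

4 species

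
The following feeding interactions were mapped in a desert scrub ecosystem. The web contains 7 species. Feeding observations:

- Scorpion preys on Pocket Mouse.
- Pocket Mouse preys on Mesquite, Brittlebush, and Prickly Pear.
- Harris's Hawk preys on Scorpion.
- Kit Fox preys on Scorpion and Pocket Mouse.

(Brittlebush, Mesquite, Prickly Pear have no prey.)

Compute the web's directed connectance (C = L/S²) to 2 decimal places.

C = 0.14

The web has S = 7 species and L = 7 feeding links.
C = L / S² = 7 / 49 = 0.1429 ≈ 0.14.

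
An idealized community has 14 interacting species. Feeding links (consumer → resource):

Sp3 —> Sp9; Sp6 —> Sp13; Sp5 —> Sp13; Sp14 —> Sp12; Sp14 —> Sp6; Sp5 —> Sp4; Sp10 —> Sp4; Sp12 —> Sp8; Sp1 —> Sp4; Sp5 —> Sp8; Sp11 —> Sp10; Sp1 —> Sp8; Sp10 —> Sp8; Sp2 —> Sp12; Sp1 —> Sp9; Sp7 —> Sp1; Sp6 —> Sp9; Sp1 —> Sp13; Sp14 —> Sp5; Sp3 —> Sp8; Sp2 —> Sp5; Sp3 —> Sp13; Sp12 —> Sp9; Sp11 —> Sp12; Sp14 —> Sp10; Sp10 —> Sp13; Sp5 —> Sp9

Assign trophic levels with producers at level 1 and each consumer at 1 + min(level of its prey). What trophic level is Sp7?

Trophic level 3

Sp13 is a producer → level 1.
Sp1 eats Sp13 → level 2.
Sp7 eats Sp1 → level 3.
No prey of Sp7 is below level 2, so 3 is the minimum.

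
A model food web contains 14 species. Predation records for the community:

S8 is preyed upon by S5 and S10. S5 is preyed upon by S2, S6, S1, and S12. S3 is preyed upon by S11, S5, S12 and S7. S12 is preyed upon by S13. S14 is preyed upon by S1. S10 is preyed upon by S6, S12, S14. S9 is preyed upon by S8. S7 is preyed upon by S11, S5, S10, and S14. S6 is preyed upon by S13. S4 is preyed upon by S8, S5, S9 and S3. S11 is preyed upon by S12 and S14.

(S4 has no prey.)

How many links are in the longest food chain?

One longest chain: S4 → S9 → S8 → S10 → S6 → S13.
It has 6 species and 5 links.

5 links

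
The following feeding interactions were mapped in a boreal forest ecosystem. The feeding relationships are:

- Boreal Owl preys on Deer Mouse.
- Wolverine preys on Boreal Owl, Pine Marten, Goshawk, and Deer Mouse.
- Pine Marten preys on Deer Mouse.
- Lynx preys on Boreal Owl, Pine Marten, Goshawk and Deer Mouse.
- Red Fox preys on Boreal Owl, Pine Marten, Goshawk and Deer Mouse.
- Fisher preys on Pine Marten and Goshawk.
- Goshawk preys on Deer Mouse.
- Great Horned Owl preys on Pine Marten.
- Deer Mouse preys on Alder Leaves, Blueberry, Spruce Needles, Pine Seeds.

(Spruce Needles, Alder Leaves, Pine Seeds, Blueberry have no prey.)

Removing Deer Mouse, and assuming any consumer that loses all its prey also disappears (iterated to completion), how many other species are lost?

Remove Deer Mouse.
Round 1: Boreal Owl (all prey gone), Goshawk (all prey gone), Pine Marten (all prey gone) → extinct.
Round 2: Wolverine (all prey gone), Fisher (all prey gone), Lynx (all prey gone), Great Horned Owl (all prey gone), Red Fox (all prey gone) → extinct.
No further losses. Total secondary extinctions: 8.

8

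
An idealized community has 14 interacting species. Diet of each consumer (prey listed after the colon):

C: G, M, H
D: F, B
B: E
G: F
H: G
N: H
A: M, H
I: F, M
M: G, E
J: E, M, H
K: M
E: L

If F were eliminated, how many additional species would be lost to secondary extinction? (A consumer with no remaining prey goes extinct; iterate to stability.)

Remove F.
Round 1: G (all prey gone) → extinct.
Round 2: H (all prey gone) → extinct.
Round 3: N (all prey gone) → extinct.
No further losses. Total secondary extinctions: 3.

3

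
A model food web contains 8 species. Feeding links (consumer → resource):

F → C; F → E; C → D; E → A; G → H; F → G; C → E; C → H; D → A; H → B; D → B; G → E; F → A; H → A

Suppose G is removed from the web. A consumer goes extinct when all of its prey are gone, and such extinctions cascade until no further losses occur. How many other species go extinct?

0

Remove G.
Every predator of it retains at least one other prey: F still has A, E, C.
No consumer loses all prey, so no secondary extinctions occur.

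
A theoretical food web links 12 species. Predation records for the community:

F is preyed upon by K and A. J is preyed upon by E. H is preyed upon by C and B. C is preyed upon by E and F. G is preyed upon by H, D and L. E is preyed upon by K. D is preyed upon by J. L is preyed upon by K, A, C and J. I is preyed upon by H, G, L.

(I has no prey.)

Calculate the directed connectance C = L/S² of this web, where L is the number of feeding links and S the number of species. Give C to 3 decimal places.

C = 0.132

The web has S = 12 species and L = 19 feeding links.
C = L / S² = 19 / 144 = 0.1319 ≈ 0.132.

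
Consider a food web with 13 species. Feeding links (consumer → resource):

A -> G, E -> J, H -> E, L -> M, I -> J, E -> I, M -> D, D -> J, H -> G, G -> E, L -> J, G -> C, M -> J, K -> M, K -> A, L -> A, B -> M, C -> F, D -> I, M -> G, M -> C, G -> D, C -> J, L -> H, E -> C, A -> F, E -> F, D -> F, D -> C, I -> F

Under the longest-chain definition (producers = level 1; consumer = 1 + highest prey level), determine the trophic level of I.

J is a producer → level 1.
I eats J (level 1); other prey at levels: F 1 → level 2.

Trophic level 2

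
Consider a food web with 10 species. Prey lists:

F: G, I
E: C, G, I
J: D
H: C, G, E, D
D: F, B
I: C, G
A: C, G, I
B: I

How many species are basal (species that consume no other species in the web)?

Basal species (no prey listed): C, G.
Count: 2.

2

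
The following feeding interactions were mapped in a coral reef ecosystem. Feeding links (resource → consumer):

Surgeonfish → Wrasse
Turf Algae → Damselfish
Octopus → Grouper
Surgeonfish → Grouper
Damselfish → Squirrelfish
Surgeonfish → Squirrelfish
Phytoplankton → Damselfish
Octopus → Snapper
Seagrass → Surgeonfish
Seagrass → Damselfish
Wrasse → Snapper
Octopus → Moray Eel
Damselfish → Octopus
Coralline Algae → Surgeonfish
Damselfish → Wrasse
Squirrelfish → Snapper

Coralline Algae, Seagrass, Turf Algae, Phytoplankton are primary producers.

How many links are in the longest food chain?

One longest chain: Seagrass → Damselfish → Octopus → Grouper.
It has 4 species and 3 links.

3 links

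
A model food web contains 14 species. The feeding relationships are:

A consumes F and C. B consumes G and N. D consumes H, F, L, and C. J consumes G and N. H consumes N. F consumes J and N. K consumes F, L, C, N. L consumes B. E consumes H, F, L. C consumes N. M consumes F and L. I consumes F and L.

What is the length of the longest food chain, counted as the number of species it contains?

One longest chain: G → J → F → I.
It has 4 species and 3 links.

4 species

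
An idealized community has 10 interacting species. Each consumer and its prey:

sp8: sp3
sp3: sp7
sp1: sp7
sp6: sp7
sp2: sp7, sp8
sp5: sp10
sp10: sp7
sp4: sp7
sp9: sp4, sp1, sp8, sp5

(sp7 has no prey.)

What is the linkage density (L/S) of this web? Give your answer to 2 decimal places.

L/S = 1.30

There are L = 13 links among S = 10 species.
L/S = 13/10 = 1.3000 ≈ 1.30.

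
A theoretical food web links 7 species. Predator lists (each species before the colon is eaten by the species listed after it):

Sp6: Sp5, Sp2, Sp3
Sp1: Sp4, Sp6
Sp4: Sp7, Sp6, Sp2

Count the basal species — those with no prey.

Basal species (no prey listed): Sp1.
Count: 1.

1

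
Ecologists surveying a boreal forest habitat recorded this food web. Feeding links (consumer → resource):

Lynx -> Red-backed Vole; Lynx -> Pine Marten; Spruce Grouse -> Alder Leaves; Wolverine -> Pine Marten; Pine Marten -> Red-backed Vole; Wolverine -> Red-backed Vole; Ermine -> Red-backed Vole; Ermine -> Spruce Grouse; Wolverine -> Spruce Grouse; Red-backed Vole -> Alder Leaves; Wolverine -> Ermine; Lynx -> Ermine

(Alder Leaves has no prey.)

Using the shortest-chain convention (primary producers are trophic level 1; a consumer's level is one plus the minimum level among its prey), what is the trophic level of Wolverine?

Alder Leaves is a producer → level 1.
Spruce Grouse eats Alder Leaves → level 2.
Wolverine eats Spruce Grouse → level 3.
No prey of Wolverine is below level 2, so 3 is the minimum.

Trophic level 3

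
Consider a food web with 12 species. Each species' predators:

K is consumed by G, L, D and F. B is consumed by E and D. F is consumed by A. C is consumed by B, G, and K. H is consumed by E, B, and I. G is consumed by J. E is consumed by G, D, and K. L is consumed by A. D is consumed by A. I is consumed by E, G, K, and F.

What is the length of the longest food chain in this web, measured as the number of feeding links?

One longest chain: H → I → E → K → L → A.
It has 6 species and 5 links.

5 links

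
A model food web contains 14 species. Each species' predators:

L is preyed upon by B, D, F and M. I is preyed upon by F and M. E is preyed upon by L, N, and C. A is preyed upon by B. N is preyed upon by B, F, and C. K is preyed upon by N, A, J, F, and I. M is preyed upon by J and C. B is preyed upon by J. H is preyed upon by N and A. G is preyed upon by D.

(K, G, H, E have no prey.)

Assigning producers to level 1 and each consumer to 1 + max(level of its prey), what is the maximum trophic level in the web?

4

Producers (level 1): K, G, H, E.
K → I → M → C gives C level 4.
No species has a prey at level 4, so no species reaches level 5.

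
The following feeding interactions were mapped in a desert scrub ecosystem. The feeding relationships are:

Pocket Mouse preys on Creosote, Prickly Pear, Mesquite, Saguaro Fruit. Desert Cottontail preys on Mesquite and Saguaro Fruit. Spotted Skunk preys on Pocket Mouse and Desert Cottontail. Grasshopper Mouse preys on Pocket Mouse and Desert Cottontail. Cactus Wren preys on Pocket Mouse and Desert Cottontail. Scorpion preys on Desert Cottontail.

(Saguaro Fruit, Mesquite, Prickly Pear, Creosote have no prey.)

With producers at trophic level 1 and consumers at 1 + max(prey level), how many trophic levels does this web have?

3

Producers (level 1): Saguaro Fruit, Mesquite, Prickly Pear, Creosote.
Saguaro Fruit → Pocket Mouse → Grasshopper Mouse gives Grasshopper Mouse level 3.
No species has a prey at level 3, so no species reaches level 4.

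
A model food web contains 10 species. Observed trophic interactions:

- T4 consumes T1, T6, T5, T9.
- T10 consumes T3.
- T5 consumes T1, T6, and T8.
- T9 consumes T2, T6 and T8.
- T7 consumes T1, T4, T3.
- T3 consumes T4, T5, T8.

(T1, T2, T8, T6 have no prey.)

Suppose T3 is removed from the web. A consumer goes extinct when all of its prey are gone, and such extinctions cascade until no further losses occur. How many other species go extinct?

Remove T3.
Round 1: T10 (all prey gone) → extinct.
No further losses. Total secondary extinctions: 1.

1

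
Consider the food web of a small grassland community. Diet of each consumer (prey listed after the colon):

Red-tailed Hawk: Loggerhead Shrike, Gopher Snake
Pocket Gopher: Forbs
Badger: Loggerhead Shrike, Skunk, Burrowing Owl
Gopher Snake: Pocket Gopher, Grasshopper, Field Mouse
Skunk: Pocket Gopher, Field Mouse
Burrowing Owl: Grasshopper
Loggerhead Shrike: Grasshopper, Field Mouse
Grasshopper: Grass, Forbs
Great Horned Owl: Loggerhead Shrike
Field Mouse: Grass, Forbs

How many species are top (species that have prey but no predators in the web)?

Top species (has prey, but nothing eats it): Badger, Great Horned Owl, Red-tailed Hawk.
Count: 3.

3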